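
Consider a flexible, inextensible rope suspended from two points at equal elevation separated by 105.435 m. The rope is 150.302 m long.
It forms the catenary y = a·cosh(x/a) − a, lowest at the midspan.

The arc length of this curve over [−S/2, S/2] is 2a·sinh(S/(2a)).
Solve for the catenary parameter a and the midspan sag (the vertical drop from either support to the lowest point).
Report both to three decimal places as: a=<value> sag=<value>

a=34.921 sag=47.947

seed: a₀ = √(S³/(24(L−S))) = √(105.435³/(24·44.867)) = 32.991956
iter 1: u=1.597889  f(a)=+6.089e+00  f'(a)=-3.481e+00  a ← 32.991956 − (+6.089e+00/-3.481e+00) = 34.741207
iter 2: u=1.517434  f(a)=+5.178e-01  f'(a)=-2.912e+00  a ← 34.741207 − (+5.178e-01/-2.912e+00) = 34.919025
iter 3: u=1.509707  f(a)=+4.513e-03  f'(a)=-2.861e+00  a ← 34.919025 − (+4.513e-03/-2.861e+00) = 34.920602
iter 4: u=1.509639  f(a)=+3.495e-07  f'(a)=-2.861e+00  a ← 34.920602 − (+3.495e-07/-2.861e+00) = 34.920603
iter 5: u=1.509639  f(a)=+0.000e+00  f'(a)=-2.861e+00  a ← 34.920603 − (+0.000e+00/-2.861e+00) = 34.920603
converged: |Δa| < 1e-12 after 5 iterations
sag = a·(cosh(S/(2a)) − 1) = 34.920603·(cosh(1.509639) − 1) = 47.947493
T_max/T_min = cosh(S/(2a)) = 2.373043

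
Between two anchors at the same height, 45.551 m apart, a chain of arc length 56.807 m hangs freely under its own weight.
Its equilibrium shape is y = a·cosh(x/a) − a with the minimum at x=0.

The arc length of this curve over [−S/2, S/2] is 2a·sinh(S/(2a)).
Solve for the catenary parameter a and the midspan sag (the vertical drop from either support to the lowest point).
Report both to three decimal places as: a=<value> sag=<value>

a=19.362 sag=15.013

seed: a₀ = √(S³/(24(L−S))) = √(45.551³/(24·11.256)) = 18.704634
iter 1: u=1.217639  f(a)=+8.645e-01  f'(a)=-1.392e+00  a ← 18.704634 − (+8.645e-01/-1.392e+00) = 19.325816
iter 2: u=1.178501  f(a)=+4.493e-02  f'(a)=-1.250e+00  a ← 19.325816 − (+4.493e-02/-1.250e+00) = 19.361749
iter 3: u=1.176314  f(a)=+1.361e-04  f'(a)=-1.243e+00  a ← 19.361749 − (+1.361e-04/-1.243e+00) = 19.361859
iter 4: u=1.176308  f(a)=+1.257e-09  f'(a)=-1.243e+00  a ← 19.361859 − (+1.257e-09/-1.243e+00) = 19.361859
iter 5: u=1.176308  f(a)=+1.421e-14  f'(a)=-1.243e+00  a ← 19.361859 − (+1.421e-14/-1.243e+00) = 19.361859
converged: |Δa| < 1e-12 after 5 iterations
sag = a·(cosh(S/(2a)) − 1) = 19.361859·(cosh(1.176308) − 1) = 15.013138
T_max/T_min = cosh(S/(2a)) = 1.775398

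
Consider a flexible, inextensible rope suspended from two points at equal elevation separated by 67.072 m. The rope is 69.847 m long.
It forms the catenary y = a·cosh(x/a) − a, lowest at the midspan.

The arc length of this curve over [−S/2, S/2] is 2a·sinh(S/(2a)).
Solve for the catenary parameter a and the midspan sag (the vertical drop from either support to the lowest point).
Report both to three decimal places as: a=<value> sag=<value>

a=67.723 sag=8.474

seed: a₀ = √(S³/(24(L−S))) = √(67.072³/(24·2.775)) = 67.309253
iter 1: u=0.498238  f(a)=+3.465e-02  f'(a)=-8.452e-02  a ← 67.309253 − (+3.465e-02/-8.452e-02) = 67.719186
iter 2: u=0.495222  f(a)=+3.191e-04  f'(a)=-8.297e-02  a ← 67.719186 − (+3.191e-04/-8.297e-02) = 67.723032
iter 3: u=0.495193  f(a)=+2.762e-08  f'(a)=-8.296e-02  a ← 67.723032 − (+2.762e-08/-8.296e-02) = 67.723032
iter 4: u=0.495193  f(a)=+0.000e+00  f'(a)=-8.296e-02  a ← 67.723032 − (+0.000e+00/-8.296e-02) = 67.723032
converged: |Δa| < 1e-12 after 4 iterations
sag = a·(cosh(S/(2a)) − 1) = 67.723032·(cosh(0.495193) − 1) = 8.474474
T_max/T_min = cosh(S/(2a)) = 1.125134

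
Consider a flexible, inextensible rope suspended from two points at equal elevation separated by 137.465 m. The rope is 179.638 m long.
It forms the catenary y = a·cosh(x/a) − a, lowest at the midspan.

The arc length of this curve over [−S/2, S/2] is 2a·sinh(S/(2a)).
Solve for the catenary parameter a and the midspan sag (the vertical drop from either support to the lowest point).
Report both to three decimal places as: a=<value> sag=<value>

seed: a₀ = √(S³/(24(L−S))) = √(137.465³/(24·42.173)) = 50.660018
iter 1: u=1.356741  f(a)=+4.056e+00  f'(a)=-1.992e+00  a ← 50.660018 − (+4.056e+00/-1.992e+00) = 52.695904
iter 2: u=1.304323  f(a)=+2.573e-01  f'(a)=-1.747e+00  a ← 52.695904 − (+2.573e-01/-1.747e+00) = 52.843213
iter 3: u=1.300687  f(a)=+1.191e-03  f'(a)=-1.731e+00  a ← 52.843213 − (+1.191e-03/-1.731e+00) = 52.843902
iter 4: u=1.300670  f(a)=+2.576e-08  f'(a)=-1.731e+00  a ← 52.843902 − (+2.576e-08/-1.731e+00) = 52.843902
iter 5: u=1.300670  f(a)=-5.684e-14  f'(a)=-1.731e+00  a ← 52.843902 − (-5.684e-14/-1.731e+00) = 52.843902
converged: |Δa| < 1e-12 after 5 iterations
sag = a·(cosh(S/(2a)) − 1) = 52.843902·(cosh(1.300670) − 1) = 51.367090
T_max/T_min = cosh(S/(2a)) = 1.972053

a=52.844 sag=51.367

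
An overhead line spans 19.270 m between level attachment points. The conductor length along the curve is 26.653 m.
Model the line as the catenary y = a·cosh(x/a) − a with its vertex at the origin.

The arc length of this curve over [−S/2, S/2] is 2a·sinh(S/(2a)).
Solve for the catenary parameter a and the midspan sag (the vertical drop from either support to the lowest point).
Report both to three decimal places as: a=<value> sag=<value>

seed: a₀ = √(S³/(24(L−S))) = √(19.270³/(24·7.383)) = 6.354780
iter 1: u=1.516182  f(a)=+8.966e-01  f'(a)=-2.904e+00  a ← 6.354780 − (+8.966e-01/-2.904e+00) = 6.663565
iter 2: u=1.445923  f(a)=+6.949e-02  f'(a)=-2.469e+00  a ← 6.663565 − (+6.949e-02/-2.469e+00) = 6.691706
iter 3: u=1.439842  f(a)=+4.950e-04  f'(a)=-2.434e+00  a ← 6.691706 − (+4.950e-04/-2.434e+00) = 6.691909
iter 4: u=1.439798  f(a)=+2.551e-08  f'(a)=-2.434e+00  a ← 6.691909 − (+2.551e-08/-2.434e+00) = 6.691909
iter 5: u=1.439798  f(a)=+3.553e-15  f'(a)=-2.434e+00  a ← 6.691909 − (+3.553e-15/-2.434e+00) = 6.691909
converged: |Δa| < 1e-12 after 5 iterations
sag = a·(cosh(S/(2a)) − 1) = 6.691909·(cosh(1.439798) − 1) = 8.220410
T_max/T_min = cosh(S/(2a)) = 2.228410

a=6.692 sag=8.220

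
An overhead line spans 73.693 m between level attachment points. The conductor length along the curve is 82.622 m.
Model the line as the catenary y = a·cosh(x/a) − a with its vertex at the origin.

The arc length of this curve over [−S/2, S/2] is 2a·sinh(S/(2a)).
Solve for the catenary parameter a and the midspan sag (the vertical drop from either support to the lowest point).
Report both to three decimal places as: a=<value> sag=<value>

a=43.979 sag=16.360

seed: a₀ = √(S³/(24(L−S))) = √(73.693³/(24·8.929)) = 43.214782
iter 1: u=0.852636  f(a)=+3.302e-01  f'(a)=-4.441e-01  a ← 43.214782 − (+3.302e-01/-4.441e-01) = 43.958445
iter 2: u=0.838212  f(a)=+8.717e-03  f'(a)=-4.209e-01  a ← 43.958445 − (+8.717e-03/-4.209e-01) = 43.979156
iter 3: u=0.837817  f(a)=+6.439e-06  f'(a)=-4.203e-01  a ← 43.979156 − (+6.439e-06/-4.203e-01) = 43.979172
iter 4: u=0.837817  f(a)=+3.510e-12  f'(a)=-4.203e-01  a ← 43.979172 − (+3.510e-12/-4.203e-01) = 43.979172
converged: |Δa| < 1e-12 after 4 iterations
sag = a·(cosh(S/(2a)) − 1) = 43.979172·(cosh(0.837817) − 1) = 16.359591
T_max/T_min = cosh(S/(2a)) = 1.371985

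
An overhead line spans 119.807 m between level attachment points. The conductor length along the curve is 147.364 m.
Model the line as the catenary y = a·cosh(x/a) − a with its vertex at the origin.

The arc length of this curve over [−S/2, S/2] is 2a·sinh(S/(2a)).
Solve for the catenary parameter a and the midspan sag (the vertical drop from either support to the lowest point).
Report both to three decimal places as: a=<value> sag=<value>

a=52.666 sag=37.903

seed: a₀ = √(S³/(24(L−S))) = √(119.807³/(24·27.557)) = 50.991960
iter 1: u=1.174764  f(a)=+1.965e+00  f'(a)=-1.238e+00  a ← 50.991960 − (+1.965e+00/-1.238e+00) = 52.579964
iter 2: u=1.139284  f(a)=+9.554e-02  f'(a)=-1.120e+00  a ← 52.579964 − (+9.554e-02/-1.120e+00) = 52.665276
iter 3: u=1.137438  f(a)=+2.513e-04  f'(a)=-1.114e+00  a ← 52.665276 − (+2.513e-04/-1.114e+00) = 52.665502
iter 4: u=1.137433  f(a)=+1.749e-09  f'(a)=-1.114e+00  a ← 52.665502 − (+1.749e-09/-1.114e+00) = 52.665502
iter 5: u=1.137433  f(a)=+0.000e+00  f'(a)=-1.114e+00  a ← 52.665502 − (+0.000e+00/-1.114e+00) = 52.665502
converged: |Δa| < 1e-12 after 5 iterations
sag = a·(cosh(S/(2a)) − 1) = 52.665502·(cosh(1.137433) − 1) = 37.903214
T_max/T_min = cosh(S/(2a)) = 1.719697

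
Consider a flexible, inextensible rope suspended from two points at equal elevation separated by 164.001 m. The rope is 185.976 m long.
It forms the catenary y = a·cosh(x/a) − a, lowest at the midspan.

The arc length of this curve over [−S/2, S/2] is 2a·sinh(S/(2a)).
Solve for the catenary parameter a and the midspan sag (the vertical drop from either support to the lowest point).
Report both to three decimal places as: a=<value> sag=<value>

seed: a₀ = √(S³/(24(L−S))) = √(164.001³/(24·21.975)) = 91.453363
iter 1: u=0.896637  f(a)=+9.004e-01  f'(a)=-5.203e-01  a ← 91.453363 − (+9.004e-01/-5.203e-01) = 93.183881
iter 2: u=0.879986  f(a)=+2.619e-02  f'(a)=-4.905e-01  a ← 93.183881 − (+2.619e-02/-4.905e-01) = 93.237287
iter 3: u=0.879482  f(a)=+2.364e-05  f'(a)=-4.896e-01  a ← 93.237287 − (+2.364e-05/-4.896e-01) = 93.237335
iter 4: u=0.879481  f(a)=+1.927e-11  f'(a)=-4.896e-01  a ← 93.237335 − (+1.927e-11/-4.896e-01) = 93.237335
converged: |Δa| < 1e-12 after 4 iterations
sag = a·(cosh(S/(2a)) − 1) = 93.237335·(cosh(0.879481) − 1) = 38.443980
T_max/T_min = cosh(S/(2a)) = 1.412324

a=93.237 sag=38.444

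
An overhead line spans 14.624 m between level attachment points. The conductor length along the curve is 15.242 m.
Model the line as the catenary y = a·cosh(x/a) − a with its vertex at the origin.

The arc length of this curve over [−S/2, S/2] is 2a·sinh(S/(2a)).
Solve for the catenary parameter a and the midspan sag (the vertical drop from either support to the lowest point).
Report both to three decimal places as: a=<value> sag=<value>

a=14.612 sag=1.868

seed: a₀ = √(S³/(24(L−S))) = √(14.624³/(24·0.618)) = 14.521096
iter 1: u=0.503543  f(a)=+7.882e-03  f'(a)=-8.730e-02  a ← 14.521096 − (+7.882e-03/-8.730e-02) = 14.611391
iter 2: u=0.500431  f(a)=+7.413e-05  f'(a)=-8.566e-02  a ← 14.611391 − (+7.413e-05/-8.566e-02) = 14.612257
iter 3: u=0.500402  f(a)=+6.694e-09  f'(a)=-8.564e-02  a ← 14.612257 − (+6.694e-09/-8.564e-02) = 14.612257
iter 4: u=0.500402  f(a)=+1.776e-15  f'(a)=-8.564e-02  a ← 14.612257 − (+1.776e-15/-8.564e-02) = 14.612257
converged: |Δa| < 1e-12 after 4 iterations
sag = a·(cosh(S/(2a)) − 1) = 14.612257·(cosh(0.500402) − 1) = 1.867964
T_max/T_min = cosh(S/(2a)) = 1.127835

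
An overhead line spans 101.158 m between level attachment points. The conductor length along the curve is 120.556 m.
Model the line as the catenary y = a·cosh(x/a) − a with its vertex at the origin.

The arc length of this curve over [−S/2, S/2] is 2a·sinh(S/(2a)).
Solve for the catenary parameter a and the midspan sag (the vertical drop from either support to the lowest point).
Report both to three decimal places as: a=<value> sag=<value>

a=48.454 sag=28.884

seed: a₀ = √(S³/(24(L−S))) = √(101.158³/(24·19.398)) = 47.153752
iter 1: u=1.072640  f(a)=+1.147e+00  f'(a)=-9.214e-01  a ← 47.153752 − (+1.147e+00/-9.214e-01) = 48.398595
iter 2: u=1.045051  f(a)=+4.699e-02  f'(a)=-8.473e-01  a ← 48.398595 − (+4.699e-02/-8.473e-01) = 48.454054
iter 3: u=1.043855  f(a)=+8.633e-05  f'(a)=-8.442e-01  a ← 48.454054 − (+8.633e-05/-8.442e-01) = 48.454156
iter 4: u=1.043853  f(a)=+2.926e-10  f'(a)=-8.442e-01  a ← 48.454156 − (+2.926e-10/-8.442e-01) = 48.454156
iter 5: u=1.043853  f(a)=+0.000e+00  f'(a)=-8.442e-01  a ← 48.454156 − (+0.000e+00/-8.442e-01) = 48.454156
converged: |Δa| < 1e-12 after 5 iterations
sag = a·(cosh(S/(2a)) − 1) = 48.454156·(cosh(1.043853) − 1) = 28.884337
T_max/T_min = cosh(S/(2a)) = 1.596117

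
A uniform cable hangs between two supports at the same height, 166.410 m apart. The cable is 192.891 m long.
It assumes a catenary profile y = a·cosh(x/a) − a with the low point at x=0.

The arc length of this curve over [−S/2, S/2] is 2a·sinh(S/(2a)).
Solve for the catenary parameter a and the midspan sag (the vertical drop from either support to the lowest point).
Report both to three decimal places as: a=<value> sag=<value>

a=87.114 sag=42.850

seed: a₀ = √(S³/(24(L−S))) = √(166.410³/(24·26.481)) = 85.152288
iter 1: u=0.977132  f(a)=+1.293e+00  f'(a)=-6.834e-01  a ← 85.152288 − (+1.293e+00/-6.834e-01) = 87.044710
iter 2: u=0.955888  f(a)=+4.437e-02  f'(a)=-6.372e-01  a ← 87.044710 − (+4.437e-02/-6.372e-01) = 87.114339
iter 3: u=0.955124  f(a)=+5.634e-05  f'(a)=-6.356e-01  a ← 87.114339 − (+5.634e-05/-6.356e-01) = 87.114428
iter 4: u=0.955123  f(a)=+9.103e-11  f'(a)=-6.356e-01  a ← 87.114428 − (+9.103e-11/-6.356e-01) = 87.114428
iter 5: u=0.955123  f(a)=+8.527e-14  f'(a)=-6.356e-01  a ← 87.114428 − (+8.527e-14/-6.356e-01) = 87.114428
converged: |Δa| < 1e-12 after 5 iterations
sag = a·(cosh(S/(2a)) − 1) = 87.114428·(cosh(0.955123) − 1) = 42.849637
T_max/T_min = cosh(S/(2a)) = 1.491878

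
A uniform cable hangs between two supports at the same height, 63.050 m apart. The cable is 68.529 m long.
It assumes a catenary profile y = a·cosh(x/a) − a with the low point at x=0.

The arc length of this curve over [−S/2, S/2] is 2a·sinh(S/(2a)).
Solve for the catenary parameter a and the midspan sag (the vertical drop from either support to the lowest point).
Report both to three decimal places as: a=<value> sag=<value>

a=44.217 sag=11.722

seed: a₀ = √(S³/(24(L−S))) = √(63.050³/(24·5.479)) = 43.658757
iter 1: u=0.722077  f(a)=+1.446e-01  f'(a)=-2.643e-01  a ← 43.658757 − (+1.446e-01/-2.643e-01) = 44.205896
iter 2: u=0.713140  f(a)=+2.764e-03  f'(a)=-2.543e-01  a ← 44.205896 − (+2.764e-03/-2.543e-01) = 44.216763
iter 3: u=0.712965  f(a)=+1.053e-06  f'(a)=-2.541e-01  a ← 44.216763 − (+1.053e-06/-2.541e-01) = 44.216767
iter 4: u=0.712965  f(a)=+1.421e-13  f'(a)=-2.541e-01  a ← 44.216767 − (+1.421e-13/-2.541e-01) = 44.216767
converged: |Δa| < 1e-12 after 4 iterations
sag = a·(cosh(S/(2a)) − 1) = 44.216767·(cosh(0.712965) − 1) = 11.722293
T_max/T_min = cosh(S/(2a)) = 1.265110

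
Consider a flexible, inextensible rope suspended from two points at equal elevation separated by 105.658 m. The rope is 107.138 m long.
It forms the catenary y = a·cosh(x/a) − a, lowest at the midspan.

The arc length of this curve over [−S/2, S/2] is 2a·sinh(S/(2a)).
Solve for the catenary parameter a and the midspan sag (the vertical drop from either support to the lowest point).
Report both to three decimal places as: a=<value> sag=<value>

seed: a₀ = √(S³/(24(L−S))) = √(105.658³/(24·1.480)) = 182.228836
iter 1: u=0.289905  f(a)=+6.232e-03  f'(a)=-1.638e-02  a ← 182.228836 − (+6.232e-03/-1.638e-02) = 182.609280
iter 2: u=0.289301  f(a)=+1.957e-05  f'(a)=-1.628e-02  a ← 182.609280 − (+1.957e-05/-1.628e-02) = 182.610482
iter 3: u=0.289299  f(a)=+1.943e-10  f'(a)=-1.628e-02  a ← 182.610482 − (+1.943e-10/-1.628e-02) = 182.610482
iter 4: u=0.289299  f(a)=-2.842e-14  f'(a)=-1.628e-02  a ← 182.610482 − (-2.842e-14/-1.628e-02) = 182.610482
converged: |Δa| < 1e-12 after 4 iterations
sag = a·(cosh(S/(2a)) − 1) = 182.610482·(cosh(0.289299) − 1) = 7.695130
T_max/T_min = cosh(S/(2a)) = 1.042140

a=182.610 sag=7.695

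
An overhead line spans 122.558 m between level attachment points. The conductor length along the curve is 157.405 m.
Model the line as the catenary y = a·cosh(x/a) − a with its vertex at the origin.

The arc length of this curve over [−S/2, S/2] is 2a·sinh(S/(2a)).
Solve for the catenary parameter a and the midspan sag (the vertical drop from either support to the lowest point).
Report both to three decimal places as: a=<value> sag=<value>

a=48.799 sag=43.805

seed: a₀ = √(S³/(24(L−S))) = √(122.558³/(24·34.847)) = 46.916346
iter 1: u=1.306133  f(a)=+3.096e+00  f'(a)=-1.755e+00  a ← 46.916346 − (+3.096e+00/-1.755e+00) = 48.680629
iter 2: u=1.258796  f(a)=+1.832e-01  f'(a)=-1.553e+00  a ← 48.680629 − (+1.832e-01/-1.553e+00) = 48.798619
iter 3: u=1.255753  f(a)=+7.308e-04  f'(a)=-1.540e+00  a ← 48.798619 − (+7.308e-04/-1.540e+00) = 48.799093
iter 4: u=1.255741  f(a)=+1.173e-08  f'(a)=-1.540e+00  a ← 48.799093 − (+1.173e-08/-1.540e+00) = 48.799094
iter 5: u=1.255741  f(a)=+0.000e+00  f'(a)=-1.540e+00  a ← 48.799094 − (+0.000e+00/-1.540e+00) = 48.799094
converged: |Δa| < 1e-12 after 5 iterations
sag = a·(cosh(S/(2a)) − 1) = 48.799094·(cosh(1.255741) − 1) = 43.804551
T_max/T_min = cosh(S/(2a)) = 1.897651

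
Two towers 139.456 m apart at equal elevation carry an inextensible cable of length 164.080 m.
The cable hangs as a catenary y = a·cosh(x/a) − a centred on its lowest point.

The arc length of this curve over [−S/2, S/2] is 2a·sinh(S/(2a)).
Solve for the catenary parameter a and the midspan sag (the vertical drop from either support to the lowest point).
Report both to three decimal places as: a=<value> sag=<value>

a=69.470 sag=38.032

seed: a₀ = √(S³/(24(L−S))) = √(139.456³/(24·24.624)) = 67.744007
iter 1: u=1.029287  f(a)=+1.338e+00  f'(a)=-8.070e-01  a ← 67.744007 − (+1.338e+00/-8.070e-01) = 69.401784
iter 2: u=1.004700  f(a)=+5.068e-02  f'(a)=-7.469e-01  a ← 69.401784 − (+5.068e-02/-7.469e-01) = 69.469640
iter 3: u=1.003719  f(a)=+7.908e-05  f'(a)=-7.445e-01  a ← 69.469640 − (+7.908e-05/-7.445e-01) = 69.469747
iter 4: u=1.003717  f(a)=+1.932e-10  f'(a)=-7.445e-01  a ← 69.469747 − (+1.932e-10/-7.445e-01) = 69.469747
iter 5: u=1.003717  f(a)=+2.842e-14  f'(a)=-7.445e-01  a ← 69.469747 − (+2.842e-14/-7.445e-01) = 69.469747
converged: |Δa| < 1e-12 after 5 iterations
sag = a·(cosh(S/(2a)) − 1) = 69.469747·(cosh(1.003717) − 1) = 38.031915
T_max/T_min = cosh(S/(2a)) = 1.547460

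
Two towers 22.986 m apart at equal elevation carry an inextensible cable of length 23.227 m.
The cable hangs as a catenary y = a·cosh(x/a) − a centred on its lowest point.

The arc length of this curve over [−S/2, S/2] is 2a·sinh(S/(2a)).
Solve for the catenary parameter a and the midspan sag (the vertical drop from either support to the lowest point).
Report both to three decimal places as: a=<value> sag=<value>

a=45.895 sag=1.447

seed: a₀ = √(S³/(24(L−S))) = √(22.986³/(24·0.241)) = 45.822730
iter 1: u=0.250814  f(a)=+7.592e-04  f'(a)=-1.059e-02  a ← 45.822730 − (+7.592e-04/-1.059e-02) = 45.894451
iter 2: u=0.250422  f(a)=+1.786e-06  f'(a)=-1.054e-02  a ← 45.894451 − (+1.786e-06/-1.054e-02) = 45.894621
iter 3: u=0.250422  f(a)=+9.937e-12  f'(a)=-1.054e-02  a ← 45.894621 − (+9.937e-12/-1.054e-02) = 45.894621
iter 4: u=0.250422  f(a)=+0.000e+00  f'(a)=-1.054e-02  a ← 45.894621 − (+0.000e+00/-1.054e-02) = 45.894621
converged: |Δa| < 1e-12 after 4 iterations
sag = a·(cosh(S/(2a)) − 1) = 45.894621·(cosh(0.250422) − 1) = 1.446583
T_max/T_min = cosh(S/(2a)) = 1.031520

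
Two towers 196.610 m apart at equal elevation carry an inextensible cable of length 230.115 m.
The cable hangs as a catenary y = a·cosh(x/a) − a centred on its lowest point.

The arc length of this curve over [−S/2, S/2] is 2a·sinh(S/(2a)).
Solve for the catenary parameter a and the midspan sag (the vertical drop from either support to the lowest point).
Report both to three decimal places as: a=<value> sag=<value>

a=99.612 sag=52.575

seed: a₀ = √(S³/(24(L−S))) = √(196.610³/(24·33.505)) = 97.218289
iter 1: u=1.011178  f(a)=+1.755e+00  f'(a)=-7.624e-01  a ← 97.218289 − (+1.755e+00/-7.624e-01) = 99.520585
iter 2: u=0.987786  f(a)=+6.428e-02  f'(a)=-7.075e-01  a ← 99.520585 − (+6.428e-02/-7.075e-01) = 99.611453
iter 3: u=0.986885  f(a)=+9.350e-05  f'(a)=-7.054e-01  a ← 99.611453 − (+9.350e-05/-7.054e-01) = 99.611586
iter 4: u=0.986883  f(a)=+1.984e-10  f'(a)=-7.054e-01  a ← 99.611586 − (+1.984e-10/-7.054e-01) = 99.611586
iter 5: u=0.986883  f(a)=+0.000e+00  f'(a)=-7.054e-01  a ← 99.611586 − (+0.000e+00/-7.054e-01) = 99.611586
converged: |Δa| < 1e-12 after 5 iterations
sag = a·(cosh(S/(2a)) − 1) = 99.611586·(cosh(0.986883) − 1) = 52.574801
T_max/T_min = cosh(S/(2a)) = 1.527798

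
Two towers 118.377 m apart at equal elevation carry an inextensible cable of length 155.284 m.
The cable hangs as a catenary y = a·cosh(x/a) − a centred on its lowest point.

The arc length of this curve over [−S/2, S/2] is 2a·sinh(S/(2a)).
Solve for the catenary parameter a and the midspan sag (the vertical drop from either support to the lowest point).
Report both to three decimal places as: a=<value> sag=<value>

seed: a₀ = √(S³/(24(L−S))) = √(118.377³/(24·36.907)) = 43.275391
iter 1: u=1.367717  f(a)=+3.610e+00  f'(a)=-2.047e+00  a ← 43.275391 − (+3.610e+00/-2.047e+00) = 45.039009
iter 2: u=1.314161  f(a)=+2.324e-01  f'(a)=-1.791e+00  a ← 45.039009 − (+2.324e-01/-1.791e+00) = 45.168768
iter 3: u=1.310386  f(a)=+1.110e-03  f'(a)=-1.774e+00  a ← 45.168768 − (+1.110e-03/-1.774e+00) = 45.169394
iter 4: u=1.310367  f(a)=+2.558e-08  f'(a)=-1.774e+00  a ← 45.169394 − (+2.558e-08/-1.774e+00) = 45.169394
iter 5: u=1.310367  f(a)=+2.842e-14  f'(a)=-1.774e+00  a ← 45.169394 − (+2.842e-14/-1.774e+00) = 45.169394
converged: |Δa| < 1e-12 after 5 iterations
sag = a·(cosh(S/(2a)) − 1) = 45.169394·(cosh(1.310367) − 1) = 44.655738
T_max/T_min = cosh(S/(2a)) = 1.988628

a=45.169 sag=44.656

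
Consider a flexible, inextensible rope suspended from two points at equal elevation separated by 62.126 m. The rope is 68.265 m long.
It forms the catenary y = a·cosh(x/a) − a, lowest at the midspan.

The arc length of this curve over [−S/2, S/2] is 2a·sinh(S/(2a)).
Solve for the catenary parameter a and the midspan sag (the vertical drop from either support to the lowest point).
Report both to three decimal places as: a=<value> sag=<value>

seed: a₀ = √(S³/(24(L−S))) = √(62.126³/(24·6.139)) = 40.341835
iter 1: u=0.769995  f(a)=+1.846e-01  f'(a)=-3.228e-01  a ← 40.341835 − (+1.846e-01/-3.228e-01) = 40.913675
iter 2: u=0.759233  f(a)=+3.998e-03  f'(a)=-3.089e-01  a ← 40.913675 − (+3.998e-03/-3.089e-01) = 40.926616
iter 3: u=0.758993  f(a)=+1.968e-06  f'(a)=-3.086e-01  a ← 40.926616 − (+1.968e-06/-3.086e-01) = 40.926622
iter 4: u=0.758993  f(a)=+4.832e-13  f'(a)=-3.086e-01  a ← 40.926622 − (+4.832e-13/-3.086e-01) = 40.926622
converged: |Δa| < 1e-12 after 4 iterations
sag = a·(cosh(S/(2a)) − 1) = 40.926622·(cosh(0.758993) − 1) = 12.365178
T_max/T_min = cosh(S/(2a)) = 1.302130

a=40.927 sag=12.365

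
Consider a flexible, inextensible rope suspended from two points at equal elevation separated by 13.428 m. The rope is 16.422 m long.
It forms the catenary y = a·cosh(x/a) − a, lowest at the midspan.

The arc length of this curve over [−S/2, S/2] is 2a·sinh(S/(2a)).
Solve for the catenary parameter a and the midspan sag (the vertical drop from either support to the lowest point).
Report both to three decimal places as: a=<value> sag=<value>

seed: a₀ = √(S³/(24(L−S))) = √(13.428³/(24·2.994)) = 5.804776
iter 1: u=1.156634  f(a)=+2.068e-01  f'(a)=-1.176e+00  a ← 5.804776 − (+2.068e-01/-1.176e+00) = 5.980550
iter 2: u=1.122639  f(a)=+9.763e-03  f'(a)=-1.068e+00  a ← 5.980550 − (+9.763e-03/-1.068e+00) = 5.989696
iter 3: u=1.120925  f(a)=+2.416e-05  f'(a)=-1.062e+00  a ← 5.989696 − (+2.416e-05/-1.062e+00) = 5.989718
iter 4: u=1.120921  f(a)=+1.487e-10  f'(a)=-1.062e+00  a ← 5.989718 − (+1.487e-10/-1.062e+00) = 5.989718
iter 5: u=1.120921  f(a)=+3.553e-15  f'(a)=-1.062e+00  a ← 5.989718 − (+3.553e-15/-1.062e+00) = 5.989718
converged: |Δa| < 1e-12 after 5 iterations
sag = a·(cosh(S/(2a)) − 1) = 5.989718·(cosh(1.120921) − 1) = 4.173807
T_max/T_min = cosh(S/(2a)) = 1.696829

a=5.990 sag=4.174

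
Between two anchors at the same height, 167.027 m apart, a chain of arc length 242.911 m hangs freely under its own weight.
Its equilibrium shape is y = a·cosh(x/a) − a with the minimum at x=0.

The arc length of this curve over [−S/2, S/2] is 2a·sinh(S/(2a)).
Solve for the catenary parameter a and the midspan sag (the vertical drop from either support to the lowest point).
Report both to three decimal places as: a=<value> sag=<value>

a=53.723 sag=79.084

seed: a₀ = √(S³/(24(L−S))) = √(167.027³/(24·75.884)) = 50.582384
iter 1: u=1.651039  f(a)=+1.104e+01  f'(a)=-3.902e+00  a ← 50.582384 − (+1.104e+01/-3.902e+00) = 53.411661
iter 2: u=1.563582  f(a)=+9.940e-01  f'(a)=-3.228e+00  a ← 53.411661 − (+9.940e-01/-3.228e+00) = 53.719554
iter 3: u=1.554620  f(a)=+9.819e-03  f'(a)=-3.165e+00  a ← 53.719554 − (+9.819e-03/-3.165e+00) = 53.722656
iter 4: u=1.554530  f(a)=+9.789e-07  f'(a)=-3.164e+00  a ← 53.722656 − (+9.789e-07/-3.164e+00) = 53.722657
iter 5: u=1.554530  f(a)=-5.684e-14  f'(a)=-3.164e+00  a ← 53.722657 − (-5.684e-14/-3.164e+00) = 53.722657
converged: |Δa| < 1e-12 after 5 iterations
sag = a·(cosh(S/(2a)) − 1) = 53.722657·(cosh(1.554530) − 1) = 79.083828
T_max/T_min = cosh(S/(2a)) = 2.472076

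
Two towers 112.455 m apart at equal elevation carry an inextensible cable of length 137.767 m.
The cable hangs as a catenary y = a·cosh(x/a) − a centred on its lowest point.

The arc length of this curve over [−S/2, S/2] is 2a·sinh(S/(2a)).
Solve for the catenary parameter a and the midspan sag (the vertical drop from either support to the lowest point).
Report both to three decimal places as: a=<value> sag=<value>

a=49.939 sag=35.142

seed: a₀ = √(S³/(24(L−S))) = √(112.455³/(24·25.312)) = 48.383725
iter 1: u=1.162116  f(a)=+1.765e+00  f'(a)=-1.195e+00  a ← 48.383725 − (+1.765e+00/-1.195e+00) = 49.861392
iter 2: u=1.127676  f(a)=+8.409e-02  f'(a)=-1.083e+00  a ← 49.861392 − (+8.409e-02/-1.083e+00) = 49.939024
iter 3: u=1.125923  f(a)=+2.120e-04  f'(a)=-1.078e+00  a ← 49.939024 − (+2.120e-04/-1.078e+00) = 49.939221
iter 4: u=1.125919  f(a)=+1.355e-09  f'(a)=-1.078e+00  a ← 49.939221 − (+1.355e-09/-1.078e+00) = 49.939221
iter 5: u=1.125919  f(a)=+0.000e+00  f'(a)=-1.078e+00  a ← 49.939221 − (+0.000e+00/-1.078e+00) = 49.939221
converged: |Δa| < 1e-12 after 5 iterations
sag = a·(cosh(S/(2a)) − 1) = 49.939221·(cosh(1.125919) − 1) = 35.142283
T_max/T_min = cosh(S/(2a)) = 1.703701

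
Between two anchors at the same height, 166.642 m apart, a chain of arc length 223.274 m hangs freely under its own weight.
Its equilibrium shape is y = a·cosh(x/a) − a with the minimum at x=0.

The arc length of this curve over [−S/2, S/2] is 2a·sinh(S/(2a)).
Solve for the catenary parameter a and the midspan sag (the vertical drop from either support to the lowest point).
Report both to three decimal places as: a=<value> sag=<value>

a=61.118 sag=66.154

seed: a₀ = √(S³/(24(L−S))) = √(166.642³/(24·56.632)) = 58.349902
iter 1: u=1.427954  f(a)=+6.062e+00  f'(a)=-2.367e+00  a ← 58.349902 − (+6.062e+00/-2.367e+00) = 60.911180
iter 2: u=1.367910  f(a)=+4.220e-01  f'(a)=-2.048e+00  a ← 60.911180 − (+4.220e-01/-2.048e+00) = 61.117256
iter 3: u=1.363297  f(a)=+2.383e-03  f'(a)=-2.025e+00  a ← 61.117256 − (+2.383e-03/-2.025e+00) = 61.118434
iter 4: u=1.363271  f(a)=+7.696e-08  f'(a)=-2.025e+00  a ← 61.118434 − (+7.696e-08/-2.025e+00) = 61.118434
iter 5: u=1.363271  f(a)=-8.527e-14  f'(a)=-2.025e+00  a ← 61.118434 − (-8.527e-14/-2.025e+00) = 61.118434
converged: |Δa| < 1e-12 after 5 iterations
sag = a·(cosh(S/(2a)) − 1) = 61.118434·(cosh(1.363271) − 1) = 66.154041
T_max/T_min = cosh(S/(2a)) = 2.082391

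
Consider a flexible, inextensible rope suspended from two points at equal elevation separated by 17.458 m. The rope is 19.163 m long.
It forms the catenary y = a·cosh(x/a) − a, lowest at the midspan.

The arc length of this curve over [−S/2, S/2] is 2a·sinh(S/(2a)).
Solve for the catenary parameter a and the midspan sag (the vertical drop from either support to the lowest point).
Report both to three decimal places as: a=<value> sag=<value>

a=11.567 sag=3.453

seed: a₀ = √(S³/(24(L−S))) = √(17.458³/(24·1.705)) = 11.403126
iter 1: u=0.765492  f(a)=+5.066e-02  f'(a)=-3.169e-01  a ← 11.403126 − (+5.066e-02/-3.169e-01) = 11.562961
iter 2: u=0.754910  f(a)=+1.085e-03  f'(a)=-3.035e-01  a ← 11.562961 − (+1.085e-03/-3.035e-01) = 11.566535
iter 3: u=0.754677  f(a)=+5.215e-07  f'(a)=-3.032e-01  a ← 11.566535 − (+5.215e-07/-3.032e-01) = 11.566537
iter 4: u=0.754677  f(a)=+1.137e-13  f'(a)=-3.032e-01  a ← 11.566537 − (+1.137e-13/-3.032e-01) = 11.566537
converged: |Δa| < 1e-12 after 4 iterations
sag = a·(cosh(S/(2a)) − 1) = 11.566537·(cosh(0.754677) − 1) = 3.453114
T_max/T_min = cosh(S/(2a)) = 1.298543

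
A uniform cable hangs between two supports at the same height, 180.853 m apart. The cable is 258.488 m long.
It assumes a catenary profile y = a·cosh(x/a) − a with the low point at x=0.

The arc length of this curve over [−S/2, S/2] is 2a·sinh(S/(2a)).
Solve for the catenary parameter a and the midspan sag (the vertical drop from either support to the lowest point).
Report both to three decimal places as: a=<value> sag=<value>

seed: a₀ = √(S³/(24(L−S))) = √(180.853³/(24·77.635)) = 56.344843
iter 1: u=1.604876  f(a)=+1.063e+01  f'(a)=-3.534e+00  a ← 56.344843 − (+1.063e+01/-3.534e+00) = 59.353784
iter 2: u=1.523517  f(a)=+9.112e-01  f'(a)=-2.952e+00  a ← 59.353784 − (+9.112e-01/-2.952e+00) = 59.662446
iter 3: u=1.515635  f(a)=+8.076e-03  f'(a)=-2.900e+00  a ← 59.662446 − (+8.076e-03/-2.900e+00) = 59.665231
iter 4: u=1.515564  f(a)=+6.468e-07  f'(a)=-2.899e+00  a ← 59.665231 − (+6.468e-07/-2.899e+00) = 59.665231
iter 5: u=1.515564  f(a)=+5.684e-14  f'(a)=-2.899e+00  a ← 59.665231 − (+5.684e-14/-2.899e+00) = 59.665231
converged: |Δa| < 1e-12 after 5 iterations
sag = a·(cosh(S/(2a)) − 1) = 59.665231·(cosh(1.515564) − 1) = 82.686275
T_max/T_min = cosh(S/(2a)) = 2.385837

a=59.665 sag=82.686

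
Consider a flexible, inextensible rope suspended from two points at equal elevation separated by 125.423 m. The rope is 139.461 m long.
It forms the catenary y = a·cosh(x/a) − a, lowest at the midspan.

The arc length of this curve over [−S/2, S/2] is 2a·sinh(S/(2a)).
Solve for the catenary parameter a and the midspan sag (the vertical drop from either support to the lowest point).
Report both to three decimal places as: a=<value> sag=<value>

a=77.779 sag=26.681

seed: a₀ = √(S³/(24(L−S))) = √(125.423³/(24·14.038)) = 76.525740
iter 1: u=0.819482  f(a)=+4.790e-01  f'(a)=-3.921e-01  a ← 76.525740 − (+4.790e-01/-3.921e-01) = 77.747228
iter 2: u=0.806608  f(a)=+1.171e-02  f'(a)=-3.732e-01  a ← 77.747228 − (+1.171e-02/-3.732e-01) = 77.778606
iter 3: u=0.806282  f(a)=+7.386e-06  f'(a)=-3.727e-01  a ← 77.778606 − (+7.386e-06/-3.727e-01) = 77.778626
iter 4: u=0.806282  f(a)=+2.956e-12  f'(a)=-3.727e-01  a ← 77.778626 − (+2.956e-12/-3.727e-01) = 77.778626
converged: |Δa| < 1e-12 after 4 iterations
sag = a·(cosh(S/(2a)) − 1) = 77.778626·(cosh(0.806282) − 1) = 26.681210
T_max/T_min = cosh(S/(2a)) = 1.343040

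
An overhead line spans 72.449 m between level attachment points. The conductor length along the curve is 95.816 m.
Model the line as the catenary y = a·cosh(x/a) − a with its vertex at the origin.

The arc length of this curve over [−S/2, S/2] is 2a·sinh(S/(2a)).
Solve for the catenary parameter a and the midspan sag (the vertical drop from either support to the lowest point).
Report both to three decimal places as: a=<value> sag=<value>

a=27.217 sag=27.883

seed: a₀ = √(S³/(24(L−S))) = √(72.449³/(24·23.367)) = 26.040031
iter 1: u=1.391108  f(a)=+2.368e+00  f'(a)=-2.167e+00  a ← 26.040031 − (+2.368e+00/-2.167e+00) = 27.132840
iter 2: u=1.335080  f(a)=+1.572e-01  f'(a)=-1.888e+00  a ← 27.132840 − (+1.572e-01/-1.888e+00) = 27.216122
iter 3: u=1.330994  f(a)=+8.021e-04  f'(a)=-1.869e+00  a ← 27.216122 − (+8.021e-04/-1.869e+00) = 27.216552
iter 4: u=1.330973  f(a)=+2.111e-08  f'(a)=-1.869e+00  a ← 27.216552 − (+2.111e-08/-1.869e+00) = 27.216552
iter 5: u=1.330973  f(a)=+1.421e-14  f'(a)=-1.869e+00  a ← 27.216552 − (+1.421e-14/-1.869e+00) = 27.216552
converged: |Δa| < 1e-12 after 5 iterations
sag = a·(cosh(S/(2a)) − 1) = 27.216552·(cosh(1.330973) − 1) = 27.882606
T_max/T_min = cosh(S/(2a)) = 2.024472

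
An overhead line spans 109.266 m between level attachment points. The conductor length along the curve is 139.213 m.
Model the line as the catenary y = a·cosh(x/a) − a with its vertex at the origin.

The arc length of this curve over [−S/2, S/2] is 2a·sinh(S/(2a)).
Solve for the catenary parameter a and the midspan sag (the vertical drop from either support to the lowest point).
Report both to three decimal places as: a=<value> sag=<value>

a=44.255 sag=38.229

seed: a₀ = √(S³/(24(L−S))) = √(109.266³/(24·29.947)) = 42.603501
iter 1: u=1.282359  f(a)=+2.561e+00  f'(a)=-1.651e+00  a ← 42.603501 − (+2.561e+00/-1.651e+00) = 44.154626
iter 2: u=1.237311  f(a)=+1.465e-01  f'(a)=-1.467e+00  a ← 44.154626 − (+1.465e-01/-1.467e+00) = 44.254491
iter 3: u=1.234519  f(a)=+5.439e-04  f'(a)=-1.456e+00  a ← 44.254491 − (+5.439e-04/-1.456e+00) = 44.254865
iter 4: u=1.234508  f(a)=+7.556e-09  f'(a)=-1.456e+00  a ← 44.254865 − (+7.556e-09/-1.456e+00) = 44.254865
iter 5: u=1.234508  f(a)=+0.000e+00  f'(a)=-1.456e+00  a ← 44.254865 − (+0.000e+00/-1.456e+00) = 44.254865
converged: |Δa| < 1e-12 after 5 iterations
sag = a·(cosh(S/(2a)) − 1) = 44.254865·(cosh(1.234508) − 1) = 38.228818
T_max/T_min = cosh(S/(2a)) = 1.863833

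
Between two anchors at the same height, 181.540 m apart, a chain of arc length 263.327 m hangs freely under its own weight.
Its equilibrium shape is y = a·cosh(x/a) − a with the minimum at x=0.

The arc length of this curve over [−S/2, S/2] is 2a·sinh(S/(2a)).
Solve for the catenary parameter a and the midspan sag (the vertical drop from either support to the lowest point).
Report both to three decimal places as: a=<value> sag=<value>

a=58.610 sag=85.509

seed: a₀ = √(S³/(24(L−S))) = √(181.540³/(24·81.787)) = 55.209109
iter 1: u=1.644113  f(a)=+1.179e+01  f'(a)=-3.845e+00  a ← 55.209109 − (+1.179e+01/-3.845e+00) = 58.276149
iter 2: u=1.557584  f(a)=+1.054e+00  f'(a)=-3.186e+00  a ← 58.276149 − (+1.054e+00/-3.186e+00) = 58.607006
iter 3: u=1.548791  f(a)=+1.025e-02  f'(a)=-3.124e+00  a ← 58.607006 − (+1.025e-02/-3.124e+00) = 58.610285
iter 4: u=1.548704  f(a)=+9.890e-07  f'(a)=-3.124e+00  a ← 58.610285 − (+9.890e-07/-3.124e+00) = 58.610285
iter 5: u=1.548704  f(a)=+0.000e+00  f'(a)=-3.124e+00  a ← 58.610285 − (+0.000e+00/-3.124e+00) = 58.610285
converged: |Δa| < 1e-12 after 5 iterations
sag = a·(cosh(S/(2a)) − 1) = 58.610285·(cosh(1.548704) − 1) = 85.509258
T_max/T_min = cosh(S/(2a)) = 2.458946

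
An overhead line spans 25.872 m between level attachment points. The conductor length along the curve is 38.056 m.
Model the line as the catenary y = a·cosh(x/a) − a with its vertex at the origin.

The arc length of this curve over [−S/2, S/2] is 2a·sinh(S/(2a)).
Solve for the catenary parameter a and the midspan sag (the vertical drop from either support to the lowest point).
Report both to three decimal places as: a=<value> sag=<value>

seed: a₀ = √(S³/(24(L−S))) = √(25.872³/(24·12.184)) = 7.695635
iter 1: u=1.680953  f(a)=+1.842e+00  f'(a)=-4.156e+00  a ← 7.695635 − (+1.842e+00/-4.156e+00) = 8.138769
iter 2: u=1.589429  f(a)=+1.711e-01  f'(a)=-3.417e+00  a ← 8.138769 − (+1.711e-01/-3.417e+00) = 8.188831
iter 3: u=1.579713  f(a)=+1.809e-03  f'(a)=-3.345e+00  a ← 8.188831 − (+1.809e-03/-3.345e+00) = 8.189372
iter 4: u=1.579608  f(a)=+2.072e-07  f'(a)=-3.344e+00  a ← 8.189372 − (+2.072e-07/-3.344e+00) = 8.189372
iter 5: u=1.579608  f(a)=+0.000e+00  f'(a)=-3.344e+00  a ← 8.189372 − (+0.000e+00/-3.344e+00) = 8.189372
converged: |Δa| < 1e-12 after 5 iterations
sag = a·(cosh(S/(2a)) − 1) = 8.189372·(cosh(1.579608) − 1) = 12.526095
T_max/T_min = cosh(S/(2a)) = 2.529555

a=8.189 sag=12.526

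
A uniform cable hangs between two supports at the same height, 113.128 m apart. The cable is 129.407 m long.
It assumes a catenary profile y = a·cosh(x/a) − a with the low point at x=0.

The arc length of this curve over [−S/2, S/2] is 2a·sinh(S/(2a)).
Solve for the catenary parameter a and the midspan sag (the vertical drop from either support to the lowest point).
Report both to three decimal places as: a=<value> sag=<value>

a=62.147 sag=27.568

seed: a₀ = √(S³/(24(L−S))) = √(113.128³/(24·16.279)) = 60.874538
iter 1: u=0.929190  f(a)=+7.174e-01  f'(a)=-5.825e-01  a ← 60.874538 − (+7.174e-01/-5.825e-01) = 62.106173
iter 2: u=0.910763  f(a)=+2.235e-02  f'(a)=-5.467e-01  a ← 62.106173 − (+2.235e-02/-5.467e-01) = 62.147056
iter 3: u=0.910164  f(a)=+2.324e-05  f'(a)=-5.455e-01  a ← 62.147056 − (+2.324e-05/-5.455e-01) = 62.147098
iter 4: u=0.910163  f(a)=+2.521e-11  f'(a)=-5.455e-01  a ← 62.147098 − (+2.521e-11/-5.455e-01) = 62.147098
converged: |Δa| < 1e-12 after 4 iterations
sag = a·(cosh(S/(2a)) − 1) = 62.147098·(cosh(0.910163) − 1) = 27.568033
T_max/T_min = cosh(S/(2a)) = 1.443593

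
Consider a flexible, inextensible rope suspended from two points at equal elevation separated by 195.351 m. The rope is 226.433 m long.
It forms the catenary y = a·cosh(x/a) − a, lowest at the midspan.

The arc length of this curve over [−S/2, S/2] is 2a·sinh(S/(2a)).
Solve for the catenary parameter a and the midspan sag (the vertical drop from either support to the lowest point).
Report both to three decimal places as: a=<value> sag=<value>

seed: a₀ = √(S³/(24(L−S))) = √(195.351³/(24·31.082)) = 99.968542
iter 1: u=0.977062  f(a)=+1.518e+00  f'(a)=-6.833e-01  a ← 99.968542 − (+1.518e+00/-6.833e-01) = 102.189948
iter 2: u=0.955823  f(a)=+5.207e-02  f'(a)=-6.371e-01  a ← 102.189948 − (+5.207e-02/-6.371e-01) = 102.271669
iter 3: u=0.955059  f(a)=+6.609e-05  f'(a)=-6.355e-01  a ← 102.271669 − (+6.609e-05/-6.355e-01) = 102.271773
iter 4: u=0.955058  f(a)=+1.068e-10  f'(a)=-6.355e-01  a ← 102.271773 − (+1.068e-10/-6.355e-01) = 102.271773
iter 5: u=0.955058  f(a)=+2.842e-14  f'(a)=-6.355e-01  a ← 102.271773 − (+2.842e-14/-6.355e-01) = 102.271773
converged: |Δa| < 1e-12 after 5 iterations
sag = a·(cosh(S/(2a)) − 1) = 102.271773·(cosh(0.955058) − 1) = 50.297855
T_max/T_min = cosh(S/(2a)) = 1.491806

a=102.272 sag=50.298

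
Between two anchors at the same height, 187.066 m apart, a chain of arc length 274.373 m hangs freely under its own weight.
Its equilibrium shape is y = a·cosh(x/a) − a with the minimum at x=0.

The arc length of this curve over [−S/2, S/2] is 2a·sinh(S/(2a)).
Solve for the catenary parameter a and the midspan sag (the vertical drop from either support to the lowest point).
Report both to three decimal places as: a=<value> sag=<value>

seed: a₀ = √(S³/(24(L−S))) = √(187.066³/(24·87.307)) = 55.893607
iter 1: u=1.673411  f(a)=+1.307e+01  f'(a)=-4.091e+00  a ← 55.893607 − (+1.307e+01/-4.091e+00) = 59.088848
iter 2: u=1.582921  f(a)=+1.205e+00  f'(a)=-3.369e+00  a ← 59.088848 − (+1.205e+00/-3.369e+00) = 59.446455
iter 3: u=1.573399  f(a)=+1.253e-02  f'(a)=-3.299e+00  a ← 59.446455 − (+1.253e-02/-3.299e+00) = 59.450252
iter 4: u=1.573299  f(a)=+1.385e-06  f'(a)=-3.298e+00  a ← 59.450252 − (+1.385e-06/-3.298e+00) = 59.450252
iter 5: u=1.573299  f(a)=+5.684e-14  f'(a)=-3.298e+00  a ← 59.450252 − (+5.684e-14/-3.298e+00) = 59.450252
converged: |Δa| < 1e-12 after 5 iterations
sag = a·(cosh(S/(2a)) − 1) = 59.450252·(cosh(1.573299) − 1) = 90.063855
T_max/T_min = cosh(S/(2a)) = 2.514945

a=59.450 sag=90.064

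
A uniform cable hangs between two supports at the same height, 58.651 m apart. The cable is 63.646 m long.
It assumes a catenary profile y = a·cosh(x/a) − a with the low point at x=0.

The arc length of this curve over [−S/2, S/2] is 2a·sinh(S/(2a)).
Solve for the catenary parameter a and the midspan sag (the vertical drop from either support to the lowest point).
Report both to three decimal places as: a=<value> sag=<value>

seed: a₀ = √(S³/(24(L−S))) = √(58.651³/(24·4.995)) = 41.024166
iter 1: u=0.714835  f(a)=+1.292e-01  f'(a)=-2.562e-01  a ← 41.024166 − (+1.292e-01/-2.562e-01) = 41.528419
iter 2: u=0.706155  f(a)=+2.420e-03  f'(a)=-2.467e-01  a ← 41.528419 − (+2.420e-03/-2.467e-01) = 41.538231
iter 3: u=0.705988  f(a)=+8.857e-07  f'(a)=-2.465e-01  a ← 41.538231 − (+8.857e-07/-2.465e-01) = 41.538235
iter 4: u=0.705988  f(a)=+1.066e-13  f'(a)=-2.465e-01  a ← 41.538235 − (+1.066e-13/-2.465e-01) = 41.538235
converged: |Δa| < 1e-12 after 4 iterations
sag = a·(cosh(S/(2a)) − 1) = 41.538235·(cosh(0.705988) − 1) = 10.788893
T_max/T_min = cosh(S/(2a)) = 1.259734

a=41.538 sag=10.789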